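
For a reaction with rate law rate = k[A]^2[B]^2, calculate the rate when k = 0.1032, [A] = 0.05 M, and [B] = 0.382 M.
3.765e-05 M/s

rate = k·[A]^2·[B]^2 = 0.1032·(0.05)^2·(0.382)^2 = 0.1032·0.0025·0.145924 = 3.765e-05 M/s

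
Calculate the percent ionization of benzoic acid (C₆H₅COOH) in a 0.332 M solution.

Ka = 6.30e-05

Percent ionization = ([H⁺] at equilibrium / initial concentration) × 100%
Percent ionization = 1.37%

Let x = [H⁺]. Ka = x²/(C - x) ⇒ x² + (6.30e-05)x - (6.30e-05)(0.332) = 0. x = 4.5420e-03. Percent = (4.5420e-03/0.332) × 100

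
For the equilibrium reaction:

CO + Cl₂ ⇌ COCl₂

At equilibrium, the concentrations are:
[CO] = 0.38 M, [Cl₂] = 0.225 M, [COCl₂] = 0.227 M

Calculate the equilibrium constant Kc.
K_c = 2.6550

Kc = ([COCl₂]) / ([CO] × [Cl₂])
   = ((0.227)) / ((0.38)·(0.225))
   = 0.227 / 0.0855 = 2.6550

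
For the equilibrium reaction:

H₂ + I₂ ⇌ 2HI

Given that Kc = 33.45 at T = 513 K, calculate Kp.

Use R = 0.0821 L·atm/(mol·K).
K_p = 33.4500

Δn = (moles gaseous products) − (moles gaseous reactants) = 0
T = 513 K; RT = 0.0821 × 513 = 42.1173
Kp = Kc·(RT)^Δn = 33.45 × (42.1173)^0 = 33.45 × 1 = 33.4500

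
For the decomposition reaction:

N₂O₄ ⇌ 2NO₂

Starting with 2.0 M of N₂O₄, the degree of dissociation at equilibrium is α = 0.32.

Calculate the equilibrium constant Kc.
K_c = 1.2047

x = α·[A]₀ = 0.32 × 2.0 = 0.64 M dissociated.
At eq: [N₂O₄] = 2.0 − 0.64 = 1.36 M; [NO₂] = 2x = 1.28 M.
Kc = [NO₂]²/[N₂O₄] = (1.28)²/1.36 = 1.205.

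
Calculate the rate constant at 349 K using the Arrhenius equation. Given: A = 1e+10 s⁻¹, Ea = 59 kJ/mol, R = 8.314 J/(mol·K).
1.48e+01 s⁻¹

k = A·exp(-Ea/(R·T)) = 1e+10·exp(-59000/(8.314·349)) = 1e+10·exp(-20.3337) = 1e+10·1.4763e-09 = 1.48e+01 s⁻¹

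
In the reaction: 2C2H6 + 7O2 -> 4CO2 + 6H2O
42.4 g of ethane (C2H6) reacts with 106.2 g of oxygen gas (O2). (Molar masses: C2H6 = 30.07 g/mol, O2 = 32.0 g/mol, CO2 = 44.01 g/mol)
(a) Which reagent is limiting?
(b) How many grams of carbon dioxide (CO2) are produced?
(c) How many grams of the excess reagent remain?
(a) O2, (b) 83.46 g, (c) 13.89 g

Moles of C2H6 = 42.4 g ÷ 30.07 g/mol = 1.41004 mol
Moles of O2 = 106.2 g ÷ 32.0 g/mol = 3.31875 mol
Moles ÷ coefficient: C2H6: 1.41004/2 = 0.705, O2: 3.31875/7 = 0.4741
(a) O2 has the smaller value, so O2 is the limiting reagent.
(b) Moles of CO2 = 3.31875 mol O2 × (4/7) = 1.89643 mol; mass = 1.89643 mol × 44.01 g/mol = 83.46 g
(c) C2H6 consumed = 3.31875 × (2/7) = 0.948214 mol; remaining = 1.41004 − 0.948214 = 0.461829 mol; mass = 0.461829 mol × 30.07 g/mol = 13.89 g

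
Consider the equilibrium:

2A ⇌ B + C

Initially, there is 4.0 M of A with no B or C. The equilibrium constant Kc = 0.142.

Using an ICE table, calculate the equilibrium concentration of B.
[B] = 0.860 M

ICE: [A] = 4.0 − 2x, [B] = [C] = x.
Kc = x²/(4.0 − 2x)² = 0.142 ⇒ √Kc = x/(4.0 − 2x).
x = √0.142·4.0/(1 + 2√0.142) = 0.37683·4.0/1.7537 = 0.85953.
[B] = x = 0.860 M.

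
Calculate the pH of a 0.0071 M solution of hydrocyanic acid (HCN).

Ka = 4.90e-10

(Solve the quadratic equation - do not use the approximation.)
pH = 5.73

x² + Ka×x - Ka×C = 0. Using quadratic formula: [H⁺] = 1.8650e-06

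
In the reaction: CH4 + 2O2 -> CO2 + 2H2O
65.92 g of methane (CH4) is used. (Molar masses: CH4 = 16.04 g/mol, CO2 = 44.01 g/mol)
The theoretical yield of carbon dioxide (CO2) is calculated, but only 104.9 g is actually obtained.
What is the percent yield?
Moles of CH4 = 65.92 g ÷ 16.04 g/mol = 4.10973 mol
Mole ratio: 1 mol CO2 / 1 mol CH4
Moles of CO2 = 4.10973 × (1/1) = 4.10973 mol
Theoretical yield = 4.10973 mol × 44.01 g/mol = 180.87 g
Actual yield = 104.9 g
Percent yield = (104.9 / 180.87) × 100% = 58.0%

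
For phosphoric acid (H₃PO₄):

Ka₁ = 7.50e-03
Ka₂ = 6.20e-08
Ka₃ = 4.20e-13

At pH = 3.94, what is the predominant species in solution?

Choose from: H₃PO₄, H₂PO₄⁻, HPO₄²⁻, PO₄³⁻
H₂PO₄⁻

pKa1 = 2.12, pKa2 = 7.21, pKa3 = 12.38. Each pKa is the crossover between adjacent species; pH = 3.94 lies in the region where H₂PO₄⁻ predominates.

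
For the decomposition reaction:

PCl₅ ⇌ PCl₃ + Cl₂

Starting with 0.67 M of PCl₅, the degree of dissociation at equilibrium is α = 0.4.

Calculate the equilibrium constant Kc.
K_c = 0.1787

x = α·[A]₀ = 0.4 × 0.67 = 0.268 M dissociated.
At eq: [PCl₅] = 0.67 − 0.268 = 0.402 M; [PCl₃] = [Cl₂] = x = 0.268 M.
Kc = [PCl₃][Cl₂]/[PCl₅] = (0.268)²/0.402 = 0.1787.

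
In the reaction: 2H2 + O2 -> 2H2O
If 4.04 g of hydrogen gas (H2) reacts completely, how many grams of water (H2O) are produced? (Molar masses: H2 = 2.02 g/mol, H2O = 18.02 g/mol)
Moles of H2 = 4.04 g ÷ 2.02 g/mol = 2 mol
Mole ratio: 2 mol H2O / 2 mol H2
Moles of H2O = 2 × (2/2) = 2 mol
Mass of H2O = 2 mol × 18.02 g/mol = 36.04 g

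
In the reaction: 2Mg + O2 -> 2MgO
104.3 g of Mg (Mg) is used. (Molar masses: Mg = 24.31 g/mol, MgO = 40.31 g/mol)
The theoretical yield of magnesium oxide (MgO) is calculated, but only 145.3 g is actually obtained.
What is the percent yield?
Moles of Mg = 104.3 g ÷ 24.31 g/mol = 4.29042 mol
Mole ratio: 2 mol MgO / 2 mol Mg
Moles of MgO = 4.29042 × (2/2) = 4.29042 mol
Theoretical yield = 4.29042 mol × 40.31 g/mol = 172.95 g
Actual yield = 145.3 g
Percent yield = (145.3 / 172.95) × 100% = 84.0%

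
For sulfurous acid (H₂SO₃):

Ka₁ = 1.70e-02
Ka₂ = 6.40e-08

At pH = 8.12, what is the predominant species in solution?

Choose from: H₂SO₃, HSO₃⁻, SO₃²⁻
SO₃²⁻

pKa1 = 1.77, pKa2 = 7.19. Each pKa is the crossover between adjacent species; pH = 8.12 lies in the region where SO₃²⁻ predominates.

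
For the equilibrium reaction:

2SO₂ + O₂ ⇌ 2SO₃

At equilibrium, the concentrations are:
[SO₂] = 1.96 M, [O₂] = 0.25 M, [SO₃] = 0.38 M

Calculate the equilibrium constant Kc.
K_c = 0.1504

Kc = ([SO₃]^2) / ([SO₂]^2 × [O₂])
   = ((0.38)^2) / ((1.96)^2·(0.25))
   = 0.1444 / 0.9604 = 0.1504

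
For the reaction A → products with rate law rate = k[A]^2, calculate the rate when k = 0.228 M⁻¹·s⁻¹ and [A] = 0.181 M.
0.00747 M/s

rate = k·[A]^2 = 0.228·(0.181)^2 = 0.228·0.032761 = 0.00747 M/s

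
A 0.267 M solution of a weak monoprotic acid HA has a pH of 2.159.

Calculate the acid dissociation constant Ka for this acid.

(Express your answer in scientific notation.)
K_a = 1.85e-04

[H⁺] = 10^(−pH) = 10^(−2.159) = 6.934e-03 M. For HA ⇌ H⁺ + A⁻, Ka = x²/(C − x) = (6.934e-03)²/(0.267 − 6.934e-03) = 1.85e-04.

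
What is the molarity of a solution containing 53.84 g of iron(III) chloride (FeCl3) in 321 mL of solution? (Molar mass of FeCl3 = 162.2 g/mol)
Moles of FeCl3 = 53.84 g ÷ 162.2 g/mol = 0.331936 mol
Volume = 321 mL = 0.321 L
Molarity = 0.331936 mol ÷ 0.321 L = 1.034 M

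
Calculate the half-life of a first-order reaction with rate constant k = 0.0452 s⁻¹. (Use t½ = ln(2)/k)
15.34 s

t½ = ln(2)/k = 0.6931/0.0452 = 15.34 s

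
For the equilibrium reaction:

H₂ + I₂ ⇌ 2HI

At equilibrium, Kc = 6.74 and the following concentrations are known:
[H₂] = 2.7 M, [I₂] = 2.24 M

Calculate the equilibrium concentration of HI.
[HI] = 6.3846 M

Kc = ([HI]^2) / ([H₂] × [I₂]) = 6.74
[HI]^2 = Kc · (reactant terms)/(other product terms) = 6.74 · 6.048 / 1 = 40.764
[HI] = (40.764)^(1/2) = 6.3846 M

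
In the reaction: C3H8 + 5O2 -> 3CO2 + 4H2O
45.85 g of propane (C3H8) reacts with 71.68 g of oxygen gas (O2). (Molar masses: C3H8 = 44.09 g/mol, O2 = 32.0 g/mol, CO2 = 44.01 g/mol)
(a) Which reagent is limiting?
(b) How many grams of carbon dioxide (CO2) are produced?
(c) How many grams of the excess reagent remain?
(a) O2, (b) 59.15 g, (c) 26.1 g

Moles of C3H8 = 45.85 g ÷ 44.09 g/mol = 1.03992 mol
Moles of O2 = 71.68 g ÷ 32.0 g/mol = 2.24 mol
Moles ÷ coefficient: C3H8: 1.03992/1 = 1.04, O2: 2.24/5 = 0.448
(a) O2 has the smaller value, so O2 is the limiting reagent.
(b) Moles of CO2 = 2.24 mol O2 × (3/5) = 1.344 mol; mass = 1.344 mol × 44.01 g/mol = 59.15 g
(c) C3H8 consumed = 2.24 × (1/5) = 0.448 mol; remaining = 1.03992 − 0.448 = 0.591918 mol; mass = 0.591918 mol × 44.09 g/mol = 26.1 g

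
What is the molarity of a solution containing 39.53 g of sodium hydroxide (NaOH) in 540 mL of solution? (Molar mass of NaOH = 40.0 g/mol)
Moles of NaOH = 39.53 g ÷ 40.0 g/mol = 0.98825 mol
Volume = 540 mL = 0.54 L
Molarity = 0.98825 mol ÷ 0.54 L = 1.83 M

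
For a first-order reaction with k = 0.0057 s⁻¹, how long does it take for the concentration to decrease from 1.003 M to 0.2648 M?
233.64 s

From ln[A] = ln[A]₀ - k·t: t = ln([A]₀/[A])/k = ln(1.003/0.2648)/0.0057 = ln(3.7878)/0.0057 = 1.3318/0.0057 = 233.64 s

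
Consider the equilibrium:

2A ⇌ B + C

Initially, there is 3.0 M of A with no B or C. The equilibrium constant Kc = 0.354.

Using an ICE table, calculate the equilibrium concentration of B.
[B] = 0.815 M

ICE: [A] = 3.0 − 2x, [B] = [C] = x.
Kc = x²/(3.0 − 2x)² = 0.354 ⇒ √Kc = x/(3.0 − 2x).
x = √0.354·3.0/(1 + 2√0.354) = 0.59498·3.0/2.19 = 0.81506.
[B] = x = 0.815 M.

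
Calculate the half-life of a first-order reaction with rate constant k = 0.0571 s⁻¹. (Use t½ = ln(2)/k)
12.14 s

t½ = ln(2)/k = 0.6931/0.0571 = 12.14 s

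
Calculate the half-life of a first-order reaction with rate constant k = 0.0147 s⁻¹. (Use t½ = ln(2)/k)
47.15 s

t½ = ln(2)/k = 0.6931/0.0147 = 47.15 s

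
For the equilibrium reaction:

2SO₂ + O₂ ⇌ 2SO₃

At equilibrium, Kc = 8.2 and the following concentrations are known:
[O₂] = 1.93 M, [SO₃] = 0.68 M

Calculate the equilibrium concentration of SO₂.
[SO₂] = 0.1709 M

Kc = ([SO₃]^2) / ([SO₂]^2 × [O₂]) = 8.2
[SO₂]^2 = (product terms)/(Kc · other reactant terms) = 0.4624 / (8.2 · 1.93) = 0.029218
[SO₂] = (0.029218)^(1/2) = 0.1709 M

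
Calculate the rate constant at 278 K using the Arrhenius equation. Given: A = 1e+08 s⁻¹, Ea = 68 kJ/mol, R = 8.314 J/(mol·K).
1.67e-05 s⁻¹

k = A·exp(-Ea/(R·T)) = 1e+08·exp(-68000/(8.314·278)) = 1e+08·exp(-29.4208) = 1e+08·1.6700e-13 = 1.67e-05 s⁻¹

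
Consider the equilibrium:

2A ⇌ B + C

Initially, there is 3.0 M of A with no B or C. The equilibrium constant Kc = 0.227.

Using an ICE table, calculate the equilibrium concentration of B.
[B] = 0.732 M

ICE: [A] = 3.0 − 2x, [B] = [C] = x.
Kc = x²/(3.0 − 2x)² = 0.227 ⇒ √Kc = x/(3.0 − 2x).
x = √0.227·3.0/(1 + 2√0.227) = 0.47645·3.0/1.9529 = 0.73191.
[B] = x = 0.732 M.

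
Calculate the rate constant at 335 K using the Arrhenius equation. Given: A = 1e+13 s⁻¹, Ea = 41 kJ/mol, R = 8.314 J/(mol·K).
4.04e+06 s⁻¹

k = A·exp(-Ea/(R·T)) = 1e+13·exp(-41000/(8.314·335)) = 1e+13·exp(-14.7207) = 1e+13·4.0446e-07 = 4.04e+06 s⁻¹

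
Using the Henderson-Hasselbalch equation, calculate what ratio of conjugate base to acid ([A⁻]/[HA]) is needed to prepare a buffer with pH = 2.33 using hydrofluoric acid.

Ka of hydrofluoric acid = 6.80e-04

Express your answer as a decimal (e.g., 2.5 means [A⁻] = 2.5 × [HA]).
[A⁻]/[HA] = 0.145

pKa = −log(6.80e-04) = 3.1675. pH = pKa + log([A⁻]/[HA]). 2.33 = 3.1675 + log(ratio). log(ratio) = 2.33 − 3.1675 = -0.8375. ratio = 10^(-0.8375) = 0.145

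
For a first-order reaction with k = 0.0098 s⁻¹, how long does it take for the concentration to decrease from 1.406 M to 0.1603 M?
221.58 s

From ln[A] = ln[A]₀ - k·t: t = ln([A]₀/[A])/k = ln(1.406/0.1603)/0.0098 = ln(8.7711)/0.0098 = 2.1715/0.0098 = 221.58 s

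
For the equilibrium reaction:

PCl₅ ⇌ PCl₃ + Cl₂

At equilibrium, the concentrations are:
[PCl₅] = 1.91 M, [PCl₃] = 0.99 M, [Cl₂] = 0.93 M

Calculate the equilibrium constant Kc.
K_c = 0.4820

Kc = ([PCl₃] × [Cl₂]) / ([PCl₅])
   = ((0.99)·(0.93)) / ((1.91))
   = 0.9207 / 1.91 = 0.4820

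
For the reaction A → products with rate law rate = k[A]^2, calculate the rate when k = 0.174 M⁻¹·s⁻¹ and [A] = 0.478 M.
0.03976 M/s

rate = k·[A]^2 = 0.174·(0.478)^2 = 0.174·0.228484 = 0.03976 M/s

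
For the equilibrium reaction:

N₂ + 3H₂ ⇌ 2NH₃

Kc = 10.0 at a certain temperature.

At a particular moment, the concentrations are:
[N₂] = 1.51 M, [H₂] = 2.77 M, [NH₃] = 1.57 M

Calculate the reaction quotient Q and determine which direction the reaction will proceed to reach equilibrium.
Q = 0.077, Q < K, reaction proceeds forward (toward products)

Q = ([NH₃]^2) / ([N₂] × [H₂]^3)
  = ((1.57)^2) / ((1.51)·(2.77)^3) = 2.4649/32.093 = 0.0768
Since Q = 0.0768 < Kc = 10.0, the reaction proceeds forward (toward products) to reach equilibrium.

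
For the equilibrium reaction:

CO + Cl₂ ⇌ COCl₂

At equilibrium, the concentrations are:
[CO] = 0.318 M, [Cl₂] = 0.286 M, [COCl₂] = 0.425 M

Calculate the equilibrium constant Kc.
K_c = 4.6730

Kc = ([COCl₂]) / ([CO] × [Cl₂])
   = ((0.425)) / ((0.318)·(0.286))
   = 0.425 / 0.090948 = 4.6730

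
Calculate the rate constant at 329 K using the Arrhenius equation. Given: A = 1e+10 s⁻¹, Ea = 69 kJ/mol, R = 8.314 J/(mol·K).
1.11e-01 s⁻¹

k = A·exp(-Ea/(R·T)) = 1e+10·exp(-69000/(8.314·329)) = 1e+10·exp(-25.2257) = 1e+10·1.1082e-11 = 1.11e-01 s⁻¹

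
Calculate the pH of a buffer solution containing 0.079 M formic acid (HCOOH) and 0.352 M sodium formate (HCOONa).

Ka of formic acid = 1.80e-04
pH = 4.39

pKa = -log(1.80e-04) = 3.74. pH = pKa + log([A⁻]/[HA]) = 3.74 + log(0.352/0.079)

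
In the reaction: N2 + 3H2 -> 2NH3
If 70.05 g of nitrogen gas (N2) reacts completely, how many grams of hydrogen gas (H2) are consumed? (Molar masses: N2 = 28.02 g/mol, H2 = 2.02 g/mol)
Moles of N2 = 70.05 g ÷ 28.02 g/mol = 2.5 mol
Mole ratio: 3 mol H2 / 1 mol N2
Moles of H2 = 2.5 × (3/1) = 7.5 mol
Mass of H2 = 7.5 mol × 2.02 g/mol = 15.15 g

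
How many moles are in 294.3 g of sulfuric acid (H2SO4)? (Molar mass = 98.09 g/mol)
Moles = 294.3 g ÷ 98.09 g/mol = 3 mol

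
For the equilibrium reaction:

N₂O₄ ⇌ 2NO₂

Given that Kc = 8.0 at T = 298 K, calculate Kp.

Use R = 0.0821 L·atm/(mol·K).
K_p = 195.7264

Δn = (moles gaseous products) − (moles gaseous reactants) = 1
T = 298 K; RT = 0.0821 × 298 = 24.4658
Kp = Kc·(RT)^Δn = 8.0 × (24.4658)^1 = 8.0 × 24.4658 = 195.7264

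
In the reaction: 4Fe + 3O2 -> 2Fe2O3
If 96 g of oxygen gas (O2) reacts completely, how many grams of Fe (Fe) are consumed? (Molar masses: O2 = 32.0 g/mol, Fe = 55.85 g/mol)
Moles of O2 = 96 g ÷ 32.0 g/mol = 3 mol
Mole ratio: 4 mol Fe / 3 mol O2
Moles of Fe = 3 × (4/3) = 4 mol
Mass of Fe = 4 mol × 55.85 g/mol = 223.4 g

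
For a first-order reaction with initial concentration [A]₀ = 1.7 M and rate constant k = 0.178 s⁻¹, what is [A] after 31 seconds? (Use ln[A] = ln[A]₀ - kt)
0.0068 M

ln[A] = ln[A]₀ - k·t = ln(1.7) - (0.178)·(31) = 0.5306 - 5.5180 = -4.9874
[A] = e^(-4.9874) = 0.0068 M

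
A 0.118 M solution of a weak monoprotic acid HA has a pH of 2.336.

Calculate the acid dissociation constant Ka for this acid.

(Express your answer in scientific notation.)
K_a = 1.88e-04

[H⁺] = 10^(−pH) = 10^(−2.336) = 4.613e-03 M. For HA ⇌ H⁺ + A⁻, Ka = x²/(C − x) = (4.613e-03)²/(0.118 − 4.613e-03) = 1.88e-04.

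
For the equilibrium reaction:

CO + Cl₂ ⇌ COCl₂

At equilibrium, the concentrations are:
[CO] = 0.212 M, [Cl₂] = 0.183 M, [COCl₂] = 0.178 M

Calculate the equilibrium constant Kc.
K_c = 4.5881

Kc = ([COCl₂]) / ([CO] × [Cl₂])
   = ((0.178)) / ((0.212)·(0.183))
   = 0.178 / 0.038796 = 4.5881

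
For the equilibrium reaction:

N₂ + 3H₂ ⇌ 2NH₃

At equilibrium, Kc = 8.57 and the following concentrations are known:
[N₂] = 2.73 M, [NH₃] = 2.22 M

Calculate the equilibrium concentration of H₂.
[H₂] = 0.5950 M

Kc = ([NH₃]^2) / ([N₂] × [H₂]^3) = 8.57
[H₂]^3 = (product terms)/(Kc · other reactant terms) = 4.9284 / (8.57 · 2.73) = 0.21065
[H₂] = (0.21065)^(1/3) = 0.5950 M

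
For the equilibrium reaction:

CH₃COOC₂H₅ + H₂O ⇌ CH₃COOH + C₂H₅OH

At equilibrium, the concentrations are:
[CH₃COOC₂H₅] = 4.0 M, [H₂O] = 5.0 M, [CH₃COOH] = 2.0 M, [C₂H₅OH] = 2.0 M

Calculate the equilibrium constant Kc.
K_c = 0.2000

Kc = ([CH₃COOH] × [C₂H₅OH]) / ([CH₃COOC₂H₅] × [H₂O])
   = ((2.0)·(2.0)) / ((4.0)·(5.0))
   = 4 / 20 = 0.2000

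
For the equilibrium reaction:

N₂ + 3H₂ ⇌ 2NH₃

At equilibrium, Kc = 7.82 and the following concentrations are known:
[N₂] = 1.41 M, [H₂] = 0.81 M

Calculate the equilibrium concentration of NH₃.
[NH₃] = 2.4207 M

Kc = ([NH₃]^2) / ([N₂] × [H₂]^3) = 7.82
[NH₃]^2 = Kc · (reactant terms)/(other product terms) = 7.82 · 0.74933 / 1 = 5.8598
[NH₃] = (5.8598)^(1/2) = 2.4207 M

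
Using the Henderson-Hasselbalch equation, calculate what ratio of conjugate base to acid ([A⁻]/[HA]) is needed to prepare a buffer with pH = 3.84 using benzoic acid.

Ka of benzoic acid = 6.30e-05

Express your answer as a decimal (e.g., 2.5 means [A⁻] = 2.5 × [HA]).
[A⁻]/[HA] = 0.436

pKa = −log(6.30e-05) = 4.2007. pH = pKa + log([A⁻]/[HA]). 3.84 = 4.2007 + log(ratio). log(ratio) = 3.84 − 4.2007 = -0.3607. ratio = 10^(-0.3607) = 0.436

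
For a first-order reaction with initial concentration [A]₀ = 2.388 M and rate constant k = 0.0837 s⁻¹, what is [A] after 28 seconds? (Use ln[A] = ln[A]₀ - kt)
0.2292 M

ln[A] = ln[A]₀ - k·t = ln(2.388) - (0.0837)·(28) = 0.8705 - 2.3436 = -1.4731
[A] = e^(-1.4731) = 0.2292 M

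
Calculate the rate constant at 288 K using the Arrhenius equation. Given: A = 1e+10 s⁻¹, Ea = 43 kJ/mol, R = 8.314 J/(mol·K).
1.59e+02 s⁻¹

k = A·exp(-Ea/(R·T)) = 1e+10·exp(-43000/(8.314·288)) = 1e+10·exp(-17.9583) = 1e+10·1.5878e-08 = 1.59e+02 s⁻¹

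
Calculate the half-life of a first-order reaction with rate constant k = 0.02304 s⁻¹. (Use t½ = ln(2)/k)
30.08 s

t½ = ln(2)/k = 0.6931/0.02304 = 30.08 s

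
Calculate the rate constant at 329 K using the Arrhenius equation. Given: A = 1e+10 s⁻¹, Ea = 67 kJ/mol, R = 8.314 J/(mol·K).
2.30e-01 s⁻¹

k = A·exp(-Ea/(R·T)) = 1e+10·exp(-67000/(8.314·329)) = 1e+10·exp(-24.4945) = 1e+10·2.3023e-11 = 2.30e-01 s⁻¹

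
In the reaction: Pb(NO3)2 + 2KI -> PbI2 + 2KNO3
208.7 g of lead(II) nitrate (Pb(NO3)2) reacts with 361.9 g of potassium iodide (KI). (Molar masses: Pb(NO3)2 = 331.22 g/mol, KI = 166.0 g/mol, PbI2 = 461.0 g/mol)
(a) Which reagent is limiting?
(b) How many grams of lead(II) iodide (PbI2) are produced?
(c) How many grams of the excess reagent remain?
(a) Pb(NO3)2, (b) 290.5 g, (c) 152.7 g

Moles of Pb(NO3)2 = 208.7 g ÷ 331.22 g/mol = 0.630095 mol
Moles of KI = 361.9 g ÷ 166.0 g/mol = 2.18012 mol
Moles ÷ coefficient: Pb(NO3)2: 0.630095/1 = 0.6301, KI: 2.18012/2 = 1.09
(a) Pb(NO3)2 has the smaller value, so Pb(NO3)2 is the limiting reagent.
(b) Moles of PbI2 = 0.630095 mol Pb(NO3)2 × (1/1) = 0.630095 mol; mass = 0.630095 mol × 461.0 g/mol = 290.5 g
(c) KI consumed = 0.630095 × (2/1) = 1.26019 mol; remaining = 2.18012 − 1.26019 = 0.919931 mol; mass = 0.919931 mol × 166.0 g/mol = 152.7 g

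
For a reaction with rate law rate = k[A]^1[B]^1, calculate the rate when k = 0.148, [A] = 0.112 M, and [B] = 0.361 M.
0.005984 M/s

rate = k·[A]^1·[B]^1 = 0.148·(0.112)^1·(0.361)^1 = 0.148·0.112·0.361 = 0.005984 M/s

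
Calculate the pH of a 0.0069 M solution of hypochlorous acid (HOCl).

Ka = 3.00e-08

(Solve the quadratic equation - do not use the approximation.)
pH = 4.84

x² + Ka×x - Ka×C = 0. Using quadratic formula: [H⁺] = 1.4373e-05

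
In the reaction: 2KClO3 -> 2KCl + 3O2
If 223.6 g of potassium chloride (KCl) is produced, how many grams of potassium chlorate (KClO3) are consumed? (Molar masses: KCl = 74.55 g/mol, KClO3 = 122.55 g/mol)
Moles of KCl = 223.6 g ÷ 74.55 g/mol = 2.99933 mol
Mole ratio: 2 mol KClO3 / 2 mol KCl
Moles of KClO3 = 2.99933 × (2/2) = 2.99933 mol
Mass of KClO3 = 2.99933 mol × 122.55 g/mol = 367.6 g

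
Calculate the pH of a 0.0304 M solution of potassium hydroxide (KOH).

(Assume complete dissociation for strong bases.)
pH = 12.48

[OH⁻] = 0.0304 M for strong base. pOH = -log[OH⁻] = 1.52, pH = 14 - pOH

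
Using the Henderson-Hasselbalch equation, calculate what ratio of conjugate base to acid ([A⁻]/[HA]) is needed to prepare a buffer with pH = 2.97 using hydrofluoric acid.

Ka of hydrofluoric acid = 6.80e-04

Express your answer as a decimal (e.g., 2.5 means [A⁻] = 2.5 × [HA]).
[A⁻]/[HA] = 0.635

pKa = −log(6.80e-04) = 3.1675. pH = pKa + log([A⁻]/[HA]). 2.97 = 3.1675 + log(ratio). log(ratio) = 2.97 − 3.1675 = -0.1975. ratio = 10^(-0.1975) = 0.635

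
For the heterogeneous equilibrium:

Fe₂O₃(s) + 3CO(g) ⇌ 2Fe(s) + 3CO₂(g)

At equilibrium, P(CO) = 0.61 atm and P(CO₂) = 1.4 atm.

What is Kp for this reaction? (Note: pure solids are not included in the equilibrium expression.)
K_p = 12.089

Solids (Fe₂O₃, Fe) are excluded.
Kp = P(CO₂)³/P(CO)³ = (1.4)³/(0.61)³ = 2.744/0.227 = 12.089.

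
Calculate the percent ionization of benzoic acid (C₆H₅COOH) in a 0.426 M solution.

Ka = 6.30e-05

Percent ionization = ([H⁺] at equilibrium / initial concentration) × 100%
Percent ionization = 1.21%

Let x = [H⁺]. Ka = x²/(C - x) ⇒ x² + (6.30e-05)x - (6.30e-05)(0.426) = 0. x = 5.1491e-03. Percent = (5.1491e-03/0.426) × 100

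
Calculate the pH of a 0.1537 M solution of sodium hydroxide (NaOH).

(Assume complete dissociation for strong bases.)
pH = 13.19

[OH⁻] = 0.1537 M for strong base. pOH = -log[OH⁻] = 0.81, pH = 14 - pOH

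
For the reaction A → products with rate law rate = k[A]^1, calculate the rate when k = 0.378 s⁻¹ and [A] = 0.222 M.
0.08392 M/s

rate = k·[A]^1 = 0.378·(0.222)^1 = 0.378·0.222 = 0.08392 M/s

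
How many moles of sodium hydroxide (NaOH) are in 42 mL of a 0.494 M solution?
Moles = Molarity × Volume (L)
Moles = 0.494 M × 0.042 L = 0.02075 mol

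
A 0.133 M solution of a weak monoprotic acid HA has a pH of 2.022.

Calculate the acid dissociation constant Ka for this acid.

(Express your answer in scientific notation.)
K_a = 7.32e-04

[H⁺] = 10^(−pH) = 10^(−2.022) = 9.506e-03 M. For HA ⇌ H⁺ + A⁻, Ka = x²/(C − x) = (9.506e-03)²/(0.133 − 9.506e-03) = 7.32e-04.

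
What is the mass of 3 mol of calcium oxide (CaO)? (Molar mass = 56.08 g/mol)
Mass = 3 mol × 56.08 g/mol = 168.2 g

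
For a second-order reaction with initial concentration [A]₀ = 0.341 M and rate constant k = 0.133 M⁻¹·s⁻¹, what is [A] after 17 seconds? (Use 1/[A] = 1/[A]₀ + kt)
0.1925 M

1/[A] = 1/[A]₀ + k·t = 1/0.341 + (0.133)·(17) = 2.9326 + 2.2610 = 5.1936
[A] = 1/5.1936 = 0.1925 M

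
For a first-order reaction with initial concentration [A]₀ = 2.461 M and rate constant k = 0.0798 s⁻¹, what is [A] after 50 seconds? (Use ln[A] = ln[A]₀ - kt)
0.0455 M

ln[A] = ln[A]₀ - k·t = ln(2.461) - (0.0798)·(50) = 0.9006 - 3.9900 = -3.0894
[A] = e^(-3.0894) = 0.0455 M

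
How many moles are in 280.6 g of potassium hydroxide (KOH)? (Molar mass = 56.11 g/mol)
Moles = 280.6 g ÷ 56.11 g/mol = 5.001 mol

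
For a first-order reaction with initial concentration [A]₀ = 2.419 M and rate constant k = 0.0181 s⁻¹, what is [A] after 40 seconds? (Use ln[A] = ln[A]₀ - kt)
1.1728 M

ln[A] = ln[A]₀ - k·t = ln(2.419) - (0.0181)·(40) = 0.8834 - 0.7240 = 0.1594
[A] = e^(0.1594) = 1.1728 M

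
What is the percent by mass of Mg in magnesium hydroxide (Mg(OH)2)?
Mass of Mg in formula = 24.31 × 1 = 24.31 g/mol
Molar mass = 58.33 g/mol
% Mg = (24.31/58.33) × 100% = 41.68%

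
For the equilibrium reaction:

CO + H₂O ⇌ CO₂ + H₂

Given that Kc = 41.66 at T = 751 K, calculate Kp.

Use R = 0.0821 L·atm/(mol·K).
K_p = 41.6600

Δn = (moles gaseous products) − (moles gaseous reactants) = 0
T = 751 K; RT = 0.0821 × 751 = 61.6571
Kp = Kc·(RT)^Δn = 41.66 × (61.6571)^0 = 41.66 × 1 = 41.6600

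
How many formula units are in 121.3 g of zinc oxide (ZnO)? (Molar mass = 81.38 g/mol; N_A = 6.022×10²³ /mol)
Moles = 121.3 g ÷ 81.38 g/mol = 1.49054 mol
Formula units = 1.49054 mol × 6.022×10²³ /mol = 8.976e+23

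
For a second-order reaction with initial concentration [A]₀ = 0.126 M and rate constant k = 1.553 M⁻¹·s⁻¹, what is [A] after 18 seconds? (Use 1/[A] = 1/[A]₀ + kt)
0.0279 M

1/[A] = 1/[A]₀ + k·t = 1/0.126 + (1.553)·(18) = 7.9365 + 27.9540 = 35.8905
[A] = 1/35.8905 = 0.0279 M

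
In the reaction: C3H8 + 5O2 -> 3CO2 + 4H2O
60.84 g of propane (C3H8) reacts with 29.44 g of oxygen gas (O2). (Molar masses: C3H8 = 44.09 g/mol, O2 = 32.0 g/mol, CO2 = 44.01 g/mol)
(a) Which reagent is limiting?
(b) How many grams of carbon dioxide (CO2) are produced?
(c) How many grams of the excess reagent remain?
(a) O2, (b) 24.29 g, (c) 52.73 g

Moles of C3H8 = 60.84 g ÷ 44.09 g/mol = 1.3799 mol
Moles of O2 = 29.44 g ÷ 32.0 g/mol = 0.92 mol
Moles ÷ coefficient: C3H8: 1.3799/1 = 1.38, O2: 0.92/5 = 0.184
(a) O2 has the smaller value, so O2 is the limiting reagent.
(b) Moles of CO2 = 0.92 mol O2 × (3/5) = 0.552 mol; mass = 0.552 mol × 44.01 g/mol = 24.29 g
(c) C3H8 consumed = 0.92 × (1/5) = 0.184 mol; remaining = 1.3799 − 0.184 = 1.1959 mol; mass = 1.1959 mol × 44.09 g/mol = 52.73 g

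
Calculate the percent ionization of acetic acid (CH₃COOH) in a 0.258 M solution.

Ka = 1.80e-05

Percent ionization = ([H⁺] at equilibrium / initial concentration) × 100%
Percent ionization = 0.832%

Let x = [H⁺]. Ka = x²/(C - x) ⇒ x² + (1.80e-05)x - (1.80e-05)(0.258) = 0. x = 2.1460e-03. Percent = (2.1460e-03/0.258) × 100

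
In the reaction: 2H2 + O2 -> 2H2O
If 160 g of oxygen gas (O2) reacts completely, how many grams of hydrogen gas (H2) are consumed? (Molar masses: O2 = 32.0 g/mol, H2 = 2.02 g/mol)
Moles of O2 = 160 g ÷ 32.0 g/mol = 5 mol
Mole ratio: 2 mol H2 / 1 mol O2
Moles of H2 = 5 × (2/1) = 10 mol
Mass of H2 = 10 mol × 2.02 g/mol = 20.2 g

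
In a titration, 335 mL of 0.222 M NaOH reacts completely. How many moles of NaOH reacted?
Moles = Molarity × Volume (L)
Moles = 0.222 M × 0.335 L = 0.07437 mol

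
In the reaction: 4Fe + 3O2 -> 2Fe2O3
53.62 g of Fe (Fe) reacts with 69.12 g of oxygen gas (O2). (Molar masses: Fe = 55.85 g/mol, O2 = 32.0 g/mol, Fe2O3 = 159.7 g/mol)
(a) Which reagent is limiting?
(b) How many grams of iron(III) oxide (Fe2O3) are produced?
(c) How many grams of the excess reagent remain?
(a) Fe, (b) 76.66 g, (c) 46.08 g

Moles of Fe = 53.62 g ÷ 55.85 g/mol = 0.960072 mol
Moles of O2 = 69.12 g ÷ 32.0 g/mol = 2.16 mol
Moles ÷ coefficient: Fe: 0.960072/4 = 0.24, O2: 2.16/3 = 0.72
(a) Fe has the smaller value, so Fe is the limiting reagent.
(b) Moles of Fe2O3 = 0.960072 mol Fe × (2/4) = 0.480036 mol; mass = 0.480036 mol × 159.7 g/mol = 76.66 g
(c) O2 consumed = 0.960072 × (3/4) = 0.720054 mol; remaining = 2.16 − 0.720054 = 1.43995 mol; mass = 1.43995 mol × 32.0 g/mol = 46.08 g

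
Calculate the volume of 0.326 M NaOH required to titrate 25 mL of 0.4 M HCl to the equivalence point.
V_{base} = 30.7 mL

At equivalence: moles acid = moles base.
moles HCl = 0.4 M × 0.025 L = 0.01 mol
V_NaOH = 0.01 mol ÷ 0.326 M = 0.03067 L = 30.7 mL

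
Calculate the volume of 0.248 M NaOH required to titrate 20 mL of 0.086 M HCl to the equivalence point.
V_{base} = 6.9 mL

At equivalence: moles acid = moles base.
moles HCl = 0.086 M × 0.02 L = 0.00172 mol
V_NaOH = 0.00172 mol ÷ 0.248 M = 0.006935 L = 6.9 mL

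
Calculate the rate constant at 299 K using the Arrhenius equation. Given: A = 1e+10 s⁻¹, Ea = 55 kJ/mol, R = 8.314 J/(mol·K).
2.46e+00 s⁻¹

k = A·exp(-Ea/(R·T)) = 1e+10·exp(-55000/(8.314·299)) = 1e+10·exp(-22.1249) = 1e+10·2.4619e-10 = 2.46e+00 s⁻¹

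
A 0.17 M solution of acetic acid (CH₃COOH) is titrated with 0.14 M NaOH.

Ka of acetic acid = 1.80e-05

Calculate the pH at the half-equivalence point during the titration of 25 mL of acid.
pH = pKa = 4.74

At the half-equivalence point, [HA] = [A⁻], so by Henderson–Hasselbalch pH = pKa + log(1) = pKa.
pKa = −log(1.80e-05) = 4.74.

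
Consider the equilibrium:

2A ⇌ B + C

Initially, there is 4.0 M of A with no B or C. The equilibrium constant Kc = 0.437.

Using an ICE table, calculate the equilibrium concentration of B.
[B] = 1.139 M

ICE: [A] = 4.0 − 2x, [B] = [C] = x.
Kc = x²/(4.0 − 2x)² = 0.437 ⇒ √Kc = x/(4.0 − 2x).
x = √0.437·4.0/(1 + 2√0.437) = 0.66106·4.0/2.3221 = 1.1387.
[B] = x = 1.139 M.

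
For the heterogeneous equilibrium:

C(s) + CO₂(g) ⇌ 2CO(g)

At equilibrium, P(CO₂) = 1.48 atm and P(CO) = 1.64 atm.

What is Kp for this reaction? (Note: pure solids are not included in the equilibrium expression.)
K_p = 1.817

Solid C is excluded.
Kp = P(CO)²/P(CO₂) = (1.64)²/1.48 = 2.69/1.48 = 1.817.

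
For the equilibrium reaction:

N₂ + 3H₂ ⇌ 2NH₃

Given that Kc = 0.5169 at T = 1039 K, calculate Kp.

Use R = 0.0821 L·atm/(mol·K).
K_p = 7.10e-05

Δn = (moles gaseous products) − (moles gaseous reactants) = -2
T = 1039 K; RT = 0.0821 × 1039 = 85.3019
Kp = Kc·(RT)^Δn = 0.5169 × (85.3019)^-2 = 0.5169 × 0.00013743 = 7.10e-05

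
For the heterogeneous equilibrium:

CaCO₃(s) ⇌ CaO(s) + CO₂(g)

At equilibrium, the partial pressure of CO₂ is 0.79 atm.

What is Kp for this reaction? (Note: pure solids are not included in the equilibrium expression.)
K_p = 0.79

Solids (CaCO₃, CaO) have activity 1 and are excluded.
Kp = P(CO₂) = 0.79.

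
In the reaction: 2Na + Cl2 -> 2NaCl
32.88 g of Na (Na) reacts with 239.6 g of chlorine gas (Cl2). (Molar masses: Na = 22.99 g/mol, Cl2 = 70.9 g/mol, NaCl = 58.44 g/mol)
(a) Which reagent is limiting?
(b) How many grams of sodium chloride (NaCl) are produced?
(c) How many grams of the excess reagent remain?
(a) Na, (b) 83.58 g, (c) 188.9 g

Moles of Na = 32.88 g ÷ 22.99 g/mol = 1.43019 mol
Moles of Cl2 = 239.6 g ÷ 70.9 g/mol = 3.37941 mol
Moles ÷ coefficient: Na: 1.43019/2 = 0.7151, Cl2: 3.37941/1 = 3.379
(a) Na has the smaller value, so Na is the limiting reagent.
(b) Moles of NaCl = 1.43019 mol Na × (2/2) = 1.43019 mol; mass = 1.43019 mol × 58.44 g/mol = 83.58 g
(c) Cl2 consumed = 1.43019 × (1/2) = 0.715094 mol; remaining = 3.37941 − 0.715094 = 2.66431 mol; mass = 2.66431 mol × 70.9 g/mol = 188.9 g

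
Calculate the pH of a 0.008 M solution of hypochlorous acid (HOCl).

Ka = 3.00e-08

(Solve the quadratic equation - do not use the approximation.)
pH = 4.81

x² + Ka×x - Ka×C = 0. Using quadratic formula: [H⁺] = 1.5477e-05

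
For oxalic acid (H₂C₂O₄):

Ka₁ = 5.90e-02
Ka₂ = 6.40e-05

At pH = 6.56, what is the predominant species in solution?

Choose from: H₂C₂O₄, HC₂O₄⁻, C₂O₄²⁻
C₂O₄²⁻

pKa1 = 1.23, pKa2 = 4.19. Each pKa is the crossover between adjacent species; pH = 6.56 lies in the region where C₂O₄²⁻ predominates.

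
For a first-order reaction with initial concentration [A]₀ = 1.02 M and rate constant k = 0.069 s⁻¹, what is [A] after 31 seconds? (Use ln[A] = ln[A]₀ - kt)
0.1201 M

ln[A] = ln[A]₀ - k·t = ln(1.02) - (0.069)·(31) = 0.0198 - 2.1390 = -2.1192
[A] = e^(-2.1192) = 0.1201 M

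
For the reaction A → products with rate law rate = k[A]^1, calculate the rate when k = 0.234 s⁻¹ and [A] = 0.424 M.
0.09922 M/s

rate = k·[A]^1 = 0.234·(0.424)^1 = 0.234·0.424 = 0.09922 M/s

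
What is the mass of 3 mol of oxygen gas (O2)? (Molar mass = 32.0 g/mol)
Mass = 3 mol × 32.0 g/mol = 96 g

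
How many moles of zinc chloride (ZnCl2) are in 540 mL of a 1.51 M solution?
Moles = Molarity × Volume (L)
Moles = 1.51 M × 0.54 L = 0.8154 mol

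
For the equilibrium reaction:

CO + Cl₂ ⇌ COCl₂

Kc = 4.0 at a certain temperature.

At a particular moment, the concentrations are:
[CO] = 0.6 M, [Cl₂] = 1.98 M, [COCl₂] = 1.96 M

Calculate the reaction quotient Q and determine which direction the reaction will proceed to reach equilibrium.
Q = 1.650, Q < K, reaction proceeds forward (toward products)

Q = ([COCl₂]) / ([CO] × [Cl₂])
  = ((1.96)) / ((0.6)·(1.98)) = 1.96/1.188 = 1.65
Since Q = 1.65 < Kc = 4.0, the reaction proceeds forward (toward products) to reach equilibrium.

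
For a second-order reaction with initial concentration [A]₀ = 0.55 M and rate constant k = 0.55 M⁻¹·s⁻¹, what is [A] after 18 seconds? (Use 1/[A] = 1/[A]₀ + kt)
0.0853 M

1/[A] = 1/[A]₀ + k·t = 1/0.55 + (0.55)·(18) = 1.8182 + 9.9000 = 11.7182
[A] = 1/11.7182 = 0.0853 M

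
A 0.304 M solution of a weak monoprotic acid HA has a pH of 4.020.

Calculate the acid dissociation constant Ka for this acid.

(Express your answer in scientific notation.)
K_a = 3.00e-08

[H⁺] = 10^(−pH) = 10^(−4.020) = 9.550e-05 M. For HA ⇌ H⁺ + A⁻, Ka = x²/(C − x) = (9.550e-05)²/(0.304 − 9.550e-05) = 3.00e-08.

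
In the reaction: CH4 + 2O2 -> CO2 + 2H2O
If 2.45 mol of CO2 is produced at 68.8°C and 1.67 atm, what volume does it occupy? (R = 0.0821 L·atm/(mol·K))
T = 68.8°C + 273.15 = 341.95 K
V = nRT/P = (2.45 × 0.0821 × 341.95) / 1.67
V = 41.19 L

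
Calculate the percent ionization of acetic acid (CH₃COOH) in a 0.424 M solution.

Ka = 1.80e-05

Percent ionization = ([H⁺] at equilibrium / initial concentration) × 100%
Percent ionization = 0.649%

Let x = [H⁺]. Ka = x²/(C - x) ⇒ x² + (1.80e-05)x - (1.80e-05)(0.424) = 0. x = 2.7536e-03. Percent = (2.7536e-03/0.424) × 100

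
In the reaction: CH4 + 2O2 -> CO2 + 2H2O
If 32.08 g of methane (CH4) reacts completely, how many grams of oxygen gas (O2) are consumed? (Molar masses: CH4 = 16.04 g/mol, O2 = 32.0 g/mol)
Moles of CH4 = 32.08 g ÷ 16.04 g/mol = 2 mol
Mole ratio: 2 mol O2 / 1 mol CH4
Moles of O2 = 2 × (2/1) = 4 mol
Mass of O2 = 4 mol × 32.0 g/mol = 128 g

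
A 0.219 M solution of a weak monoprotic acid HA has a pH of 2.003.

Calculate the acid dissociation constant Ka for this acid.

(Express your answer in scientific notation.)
K_a = 4.72e-04

[H⁺] = 10^(−pH) = 10^(−2.003) = 9.931e-03 M. For HA ⇌ H⁺ + A⁻, Ka = x²/(C − x) = (9.931e-03)²/(0.219 − 9.931e-03) = 4.72e-04.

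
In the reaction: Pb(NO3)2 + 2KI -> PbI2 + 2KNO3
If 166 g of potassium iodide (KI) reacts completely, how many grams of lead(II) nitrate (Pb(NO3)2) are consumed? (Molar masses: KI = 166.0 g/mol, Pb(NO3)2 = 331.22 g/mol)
Moles of KI = 166 g ÷ 166.0 g/mol = 1 mol
Mole ratio: 1 mol Pb(NO3)2 / 2 mol KI
Moles of Pb(NO3)2 = 1 × (1/2) = 0.5 mol
Mass of Pb(NO3)2 = 0.5 mol × 331.22 g/mol = 165.6 g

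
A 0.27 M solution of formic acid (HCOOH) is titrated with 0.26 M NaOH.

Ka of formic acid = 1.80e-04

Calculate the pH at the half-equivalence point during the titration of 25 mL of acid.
pH = pKa = 3.74

At the half-equivalence point, [HA] = [A⁻], so by Henderson–Hasselbalch pH = pKa + log(1) = pKa.
pKa = −log(1.80e-04) = 3.74.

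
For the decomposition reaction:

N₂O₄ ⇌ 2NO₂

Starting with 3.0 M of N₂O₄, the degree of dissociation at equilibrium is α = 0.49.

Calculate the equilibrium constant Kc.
K_c = 5.6494

x = α·[A]₀ = 0.49 × 3.0 = 1.47 M dissociated.
At eq: [N₂O₄] = 3.0 − 1.47 = 1.53 M; [NO₂] = 2x = 2.94 M.
Kc = [NO₂]²/[N₂O₄] = (2.94)²/1.53 = 5.649.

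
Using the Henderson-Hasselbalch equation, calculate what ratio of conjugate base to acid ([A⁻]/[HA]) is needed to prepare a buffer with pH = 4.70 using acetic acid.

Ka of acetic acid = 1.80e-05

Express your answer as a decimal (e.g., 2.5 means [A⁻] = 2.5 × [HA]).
[A⁻]/[HA] = 0.902

pKa = −log(1.80e-05) = 4.7447. pH = pKa + log([A⁻]/[HA]). 4.70 = 4.7447 + log(ratio). log(ratio) = 4.70 − 4.7447 = -0.0447. ratio = 10^(-0.0447) = 0.902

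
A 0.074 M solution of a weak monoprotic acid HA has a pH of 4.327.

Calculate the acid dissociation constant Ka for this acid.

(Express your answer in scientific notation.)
K_a = 3.00e-08

[H⁺] = 10^(−pH) = 10^(−4.327) = 4.710e-05 M. For HA ⇌ H⁺ + A⁻, Ka = x²/(C − x) = (4.710e-05)²/(0.074 − 4.710e-05) = 3.00e-08.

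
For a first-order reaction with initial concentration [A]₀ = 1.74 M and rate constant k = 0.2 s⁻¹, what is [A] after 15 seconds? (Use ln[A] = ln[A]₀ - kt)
0.0866 M

ln[A] = ln[A]₀ - k·t = ln(1.74) - (0.2)·(15) = 0.5539 - 3.0000 = -2.4461
[A] = e^(-2.4461) = 0.0866 M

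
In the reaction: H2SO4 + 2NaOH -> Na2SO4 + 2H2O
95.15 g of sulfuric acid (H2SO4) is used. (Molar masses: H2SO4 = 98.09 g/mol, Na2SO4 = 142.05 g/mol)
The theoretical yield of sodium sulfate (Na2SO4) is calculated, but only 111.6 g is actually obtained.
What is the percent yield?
Moles of H2SO4 = 95.15 g ÷ 98.09 g/mol = 0.970028 mol
Mole ratio: 1 mol Na2SO4 / 1 mol H2SO4
Moles of Na2SO4 = 0.970028 × (1/1) = 0.970028 mol
Theoretical yield = 0.970028 mol × 142.05 g/mol = 137.79 g
Actual yield = 111.6 g
Percent yield = (111.6 / 137.79) × 100% = 81.0%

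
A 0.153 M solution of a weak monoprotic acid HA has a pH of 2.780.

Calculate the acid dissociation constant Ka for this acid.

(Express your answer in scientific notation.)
K_a = 1.82e-05

[H⁺] = 10^(−pH) = 10^(−2.780) = 1.660e-03 M. For HA ⇌ H⁺ + A⁻, Ka = x²/(C − x) = (1.660e-03)²/(0.153 − 1.660e-03) = 1.82e-05.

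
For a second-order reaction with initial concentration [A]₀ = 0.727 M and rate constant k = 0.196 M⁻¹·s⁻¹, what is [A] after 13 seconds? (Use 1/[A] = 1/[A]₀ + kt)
0.2549 M

1/[A] = 1/[A]₀ + k·t = 1/0.727 + (0.196)·(13) = 1.3755 + 2.5480 = 3.9235
[A] = 1/3.9235 = 0.2549 M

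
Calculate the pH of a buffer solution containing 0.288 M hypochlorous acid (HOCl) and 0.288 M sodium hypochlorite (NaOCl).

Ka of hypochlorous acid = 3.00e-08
pH = 7.52

pKa = -log(3.00e-08) = 7.52. pH = pKa + log([A⁻]/[HA]) = 7.52 + log(0.288/0.288)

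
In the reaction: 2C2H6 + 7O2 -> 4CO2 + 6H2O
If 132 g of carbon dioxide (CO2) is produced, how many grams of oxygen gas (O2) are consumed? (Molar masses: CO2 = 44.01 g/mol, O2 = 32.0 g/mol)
Moles of CO2 = 132 g ÷ 44.01 g/mol = 2.99932 mol
Mole ratio: 7 mol O2 / 4 mol CO2
Moles of O2 = 2.99932 × (7/4) = 5.24881 mol
Mass of O2 = 5.24881 mol × 32.0 g/mol = 168 g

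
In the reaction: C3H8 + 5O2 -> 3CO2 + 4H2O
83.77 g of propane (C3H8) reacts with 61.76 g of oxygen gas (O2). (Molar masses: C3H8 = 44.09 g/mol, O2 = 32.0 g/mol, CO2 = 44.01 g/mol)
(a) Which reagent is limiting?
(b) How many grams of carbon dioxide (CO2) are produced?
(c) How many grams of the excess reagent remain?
(a) O2, (b) 50.96 g, (c) 66.75 g

Moles of C3H8 = 83.77 g ÷ 44.09 g/mol = 1.89998 mol
Moles of O2 = 61.76 g ÷ 32.0 g/mol = 1.93 mol
Moles ÷ coefficient: C3H8: 1.89998/1 = 1.9, O2: 1.93/5 = 0.386
(a) O2 has the smaller value, so O2 is the limiting reagent.
(b) Moles of CO2 = 1.93 mol O2 × (3/5) = 1.158 mol; mass = 1.158 mol × 44.01 g/mol = 50.96 g
(c) C3H8 consumed = 1.93 × (1/5) = 0.386 mol; remaining = 1.89998 − 0.386 = 1.51398 mol; mass = 1.51398 mol × 44.09 g/mol = 66.75 g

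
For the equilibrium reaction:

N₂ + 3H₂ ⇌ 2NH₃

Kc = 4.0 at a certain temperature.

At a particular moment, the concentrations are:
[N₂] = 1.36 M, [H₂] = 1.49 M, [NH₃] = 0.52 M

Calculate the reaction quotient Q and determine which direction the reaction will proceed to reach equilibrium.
Q = 0.060, Q < K, reaction proceeds forward (toward products)

Q = ([NH₃]^2) / ([N₂] × [H₂]^3)
  = ((0.52)^2) / ((1.36)·(1.49)^3) = 0.2704/4.4988 = 0.0601
Since Q = 0.0601 < Kc = 4.0, the reaction proceeds forward (toward products) to reach equilibrium.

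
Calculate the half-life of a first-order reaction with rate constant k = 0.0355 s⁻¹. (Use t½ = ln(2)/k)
19.53 s

t½ = ln(2)/k = 0.6931/0.0355 = 19.53 s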